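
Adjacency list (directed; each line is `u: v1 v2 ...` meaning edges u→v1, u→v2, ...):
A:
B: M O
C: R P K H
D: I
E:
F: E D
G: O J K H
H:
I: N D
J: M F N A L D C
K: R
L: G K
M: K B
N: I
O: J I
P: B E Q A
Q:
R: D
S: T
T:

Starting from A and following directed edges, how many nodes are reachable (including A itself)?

1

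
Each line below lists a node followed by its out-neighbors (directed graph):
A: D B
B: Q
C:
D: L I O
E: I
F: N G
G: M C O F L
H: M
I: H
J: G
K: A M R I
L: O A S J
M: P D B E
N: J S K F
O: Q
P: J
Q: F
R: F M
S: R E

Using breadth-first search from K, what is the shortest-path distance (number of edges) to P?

2

Level 0: K
Level 1: A, I, M, R
Level 2: B, D, E, F, H, P
Level 3: G, J, L, N, O, Q
Level 4: C, S
P first appears at level 2.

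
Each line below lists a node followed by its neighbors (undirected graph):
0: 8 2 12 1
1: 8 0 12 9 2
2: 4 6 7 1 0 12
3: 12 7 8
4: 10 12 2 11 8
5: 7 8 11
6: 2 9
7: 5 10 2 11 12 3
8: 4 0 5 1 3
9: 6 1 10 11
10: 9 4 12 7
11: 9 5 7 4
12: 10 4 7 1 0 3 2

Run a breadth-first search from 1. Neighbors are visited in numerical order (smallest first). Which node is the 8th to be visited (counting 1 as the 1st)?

6

Visit 1; enqueue 0, 2, 8, 9, 12 → queue [0, 2, 8, 9, 12]
Visit 0 → queue [2, 8, 9, 12]
Visit 2; enqueue 4, 6, 7 → queue [8, 9, 12, 4, 6, 7]
Visit 8; enqueue 3, 5 → queue [9, 12, 4, 6, 7, 3, 5]
Visit 9; enqueue 10, 11 → queue [12, 4, 6, 7, 3, 5, 10, 11]
Visit 12 → queue [4, 6, 7, 3, 5, 10, 11]
Visit 4 → queue [6, 7, 3, 5, 10, 11]
Visit 6 → queue [7, 3, 5, 10, 11]
Visit 7 → queue [3, 5, 10, 11]
Visit 3 → queue [5, 10, 11]
Visit 5 → queue [10, 11]
Visit 10 → queue [11]
Visit 11 → queue []

Visit order: 1, 0, 2, 8, 9, 12, 4, 6, 7, 3, 5, 10, 11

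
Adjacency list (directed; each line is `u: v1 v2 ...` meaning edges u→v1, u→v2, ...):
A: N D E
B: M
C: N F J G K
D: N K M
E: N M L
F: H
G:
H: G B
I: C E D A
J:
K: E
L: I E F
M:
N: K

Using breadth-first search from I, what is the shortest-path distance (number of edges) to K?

2

Level 0: I
Level 1: A, C, D, E
Level 2: F, G, J, K, L, M, N
Level 3: H
Level 4: B
K first appears at level 2.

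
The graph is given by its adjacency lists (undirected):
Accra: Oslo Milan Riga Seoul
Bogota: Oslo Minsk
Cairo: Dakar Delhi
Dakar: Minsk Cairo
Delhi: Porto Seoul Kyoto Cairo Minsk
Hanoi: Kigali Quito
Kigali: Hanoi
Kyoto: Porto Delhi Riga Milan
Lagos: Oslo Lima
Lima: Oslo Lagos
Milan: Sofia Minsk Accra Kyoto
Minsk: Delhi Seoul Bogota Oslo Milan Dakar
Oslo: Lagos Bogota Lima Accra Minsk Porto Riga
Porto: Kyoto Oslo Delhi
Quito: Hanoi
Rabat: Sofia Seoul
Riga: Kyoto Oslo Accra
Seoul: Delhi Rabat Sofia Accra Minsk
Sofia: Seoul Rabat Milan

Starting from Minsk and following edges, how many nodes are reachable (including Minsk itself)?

16

BFS from Minsk visits: Minsk, Delhi, Seoul, Bogota, Oslo, Milan, Dakar, Porto, Kyoto, Cairo, Rabat, Sofia, Accra, Lagos, Lima, Riga
Reachable nodes: 16 of 19 total.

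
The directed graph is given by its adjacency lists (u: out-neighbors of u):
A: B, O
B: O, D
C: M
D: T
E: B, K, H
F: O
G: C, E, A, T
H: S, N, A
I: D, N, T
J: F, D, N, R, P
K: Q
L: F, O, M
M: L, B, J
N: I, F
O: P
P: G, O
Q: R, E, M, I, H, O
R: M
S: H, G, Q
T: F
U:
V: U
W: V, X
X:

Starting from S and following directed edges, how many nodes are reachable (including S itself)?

BFS from S visits: S, Q, H, G, R, O, M, I, E, N, A, T, C, P, L, J, B, D, K, F
Reachable nodes: 20 of 24 total.

20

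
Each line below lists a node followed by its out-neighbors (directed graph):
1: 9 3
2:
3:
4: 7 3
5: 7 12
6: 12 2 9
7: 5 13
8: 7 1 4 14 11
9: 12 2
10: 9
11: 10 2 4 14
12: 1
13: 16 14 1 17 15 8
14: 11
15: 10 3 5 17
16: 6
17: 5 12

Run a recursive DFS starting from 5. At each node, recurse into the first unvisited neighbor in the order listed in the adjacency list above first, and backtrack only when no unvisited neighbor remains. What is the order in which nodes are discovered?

5, 7, 13, 16, 6, 12, 1, 9, 2, 3, 14, 11, 10, 4, 17, 15, 8

Visit 5
5 → 7
7 → 13
13 → 16
16 → 6
6 → 12
12 → 1
1 → 9
9 → 2
1 → 3
13 → 14
14 → 11
11 → 10
11 → 4
13 → 17
13 → 15
13 → 8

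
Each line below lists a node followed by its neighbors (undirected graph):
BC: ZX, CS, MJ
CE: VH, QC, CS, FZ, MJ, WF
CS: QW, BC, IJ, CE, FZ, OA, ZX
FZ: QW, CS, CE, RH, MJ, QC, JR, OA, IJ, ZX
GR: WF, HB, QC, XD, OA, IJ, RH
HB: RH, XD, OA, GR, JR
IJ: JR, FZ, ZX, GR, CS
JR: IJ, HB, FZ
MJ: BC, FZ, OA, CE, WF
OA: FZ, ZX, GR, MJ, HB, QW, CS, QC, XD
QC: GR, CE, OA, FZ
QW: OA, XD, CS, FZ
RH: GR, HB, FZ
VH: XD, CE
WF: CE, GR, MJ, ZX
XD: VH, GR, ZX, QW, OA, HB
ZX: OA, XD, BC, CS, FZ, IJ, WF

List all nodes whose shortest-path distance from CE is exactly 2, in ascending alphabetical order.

BC, GR, IJ, JR, OA, QW, RH, XD, ZX

Level 0: CE
Level 1: CS, FZ, MJ, QC, VH, WF
Level 2: BC, GR, IJ, JR, OA, QW, RH, XD, ZX
Level 3: HB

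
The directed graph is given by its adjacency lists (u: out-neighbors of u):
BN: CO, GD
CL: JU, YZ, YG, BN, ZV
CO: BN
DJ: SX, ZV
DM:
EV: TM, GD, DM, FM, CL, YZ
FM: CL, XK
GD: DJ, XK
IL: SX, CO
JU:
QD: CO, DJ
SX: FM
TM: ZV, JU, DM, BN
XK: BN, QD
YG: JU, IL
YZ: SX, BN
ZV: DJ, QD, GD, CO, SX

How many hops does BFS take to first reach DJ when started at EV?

2

Level 0: EV
Level 1: CL, DM, FM, GD, TM, YZ
Level 2: BN, DJ, JU, SX, XK, YG, ZV
Level 3: CO, IL, QD
DJ first appears at level 2.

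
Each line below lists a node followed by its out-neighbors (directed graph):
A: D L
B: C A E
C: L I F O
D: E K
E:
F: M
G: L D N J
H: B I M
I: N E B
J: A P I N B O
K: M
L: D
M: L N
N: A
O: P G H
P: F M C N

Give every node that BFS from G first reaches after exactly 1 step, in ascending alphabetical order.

Level 0: G
Level 1: D, J, L, N
Level 2: A, B, E, I, K, O, P
Level 3: C, F, H, M

D, J, L, N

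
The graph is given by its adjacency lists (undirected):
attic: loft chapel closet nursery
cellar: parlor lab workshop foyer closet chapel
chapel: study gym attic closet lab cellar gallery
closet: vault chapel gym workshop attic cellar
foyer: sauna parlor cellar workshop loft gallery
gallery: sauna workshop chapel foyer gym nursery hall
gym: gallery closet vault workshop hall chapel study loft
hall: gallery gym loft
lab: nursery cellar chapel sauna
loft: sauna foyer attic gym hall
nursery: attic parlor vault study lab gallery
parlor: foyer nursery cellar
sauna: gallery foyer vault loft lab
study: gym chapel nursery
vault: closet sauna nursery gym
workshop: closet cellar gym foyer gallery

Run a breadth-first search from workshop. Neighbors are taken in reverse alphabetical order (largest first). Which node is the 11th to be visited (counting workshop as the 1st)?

chapel

Visit workshop; enqueue gym, gallery, foyer, closet, cellar → queue [gym, gallery, foyer, closet, cellar]
Visit gym; enqueue vault, study, loft, hall, chapel → queue [gallery, foyer, closet, cellar, vault, study, loft, hall, chapel]
Visit gallery; enqueue sauna, nursery → queue [foyer, closet, cellar, vault, study, loft, hall, chapel, sauna, nursery]
Visit foyer; enqueue parlor → queue [closet, cellar, vault, study, loft, hall, chapel, sauna, nursery, parlor]
Visit closet; enqueue attic → queue [cellar, vault, study, loft, hall, chapel, sauna, nursery, parlor, attic]
Visit cellar; enqueue lab → queue [vault, study, loft, hall, chapel, sauna, nursery, parlor, attic, lab]
Visit vault → queue [study, loft, hall, chapel, sauna, nursery, parlor, attic, lab]
Visit study → queue [loft, hall, chapel, sauna, nursery, parlor, attic, lab]
Visit loft → queue [hall, chapel, sauna, nursery, parlor, attic, lab]
Visit hall → queue [chapel, sauna, nursery, parlor, attic, lab]
Visit chapel → queue [sauna, nursery, parlor, attic, lab]
Visit sauna → queue [nursery, parlor, attic, lab]
Visit nursery → queue [parlor, attic, lab]
Visit parlor → queue [attic, lab]
Visit attic → queue [lab]
Visit lab → queue []

Visit order: workshop, gym, gallery, foyer, closet, cellar, vault, study, loft, hall, chapel, sauna, nursery, parlor, attic, lab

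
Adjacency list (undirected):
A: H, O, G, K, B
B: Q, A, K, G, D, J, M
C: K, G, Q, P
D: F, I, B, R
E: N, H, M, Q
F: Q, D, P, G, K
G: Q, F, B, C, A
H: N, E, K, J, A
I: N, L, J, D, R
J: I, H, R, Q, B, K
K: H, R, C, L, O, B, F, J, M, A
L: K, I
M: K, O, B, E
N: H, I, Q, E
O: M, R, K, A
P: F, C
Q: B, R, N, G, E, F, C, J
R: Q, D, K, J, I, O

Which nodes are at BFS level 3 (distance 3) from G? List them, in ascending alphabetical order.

Level 0: G
Level 1: A, B, C, F, Q
Level 2: D, E, H, J, K, M, N, O, P, R
Level 3: I, L

I, L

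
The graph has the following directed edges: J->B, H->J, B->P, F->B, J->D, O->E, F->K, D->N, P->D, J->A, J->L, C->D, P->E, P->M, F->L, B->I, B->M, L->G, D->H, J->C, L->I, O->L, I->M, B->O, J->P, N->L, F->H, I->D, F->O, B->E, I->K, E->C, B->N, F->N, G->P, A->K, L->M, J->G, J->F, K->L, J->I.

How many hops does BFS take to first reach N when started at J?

2

Level 0: J
Level 1: A, B, C, D, F, G, I, L, P
Level 2: E, H, K, M, N, O
N first appears at level 2.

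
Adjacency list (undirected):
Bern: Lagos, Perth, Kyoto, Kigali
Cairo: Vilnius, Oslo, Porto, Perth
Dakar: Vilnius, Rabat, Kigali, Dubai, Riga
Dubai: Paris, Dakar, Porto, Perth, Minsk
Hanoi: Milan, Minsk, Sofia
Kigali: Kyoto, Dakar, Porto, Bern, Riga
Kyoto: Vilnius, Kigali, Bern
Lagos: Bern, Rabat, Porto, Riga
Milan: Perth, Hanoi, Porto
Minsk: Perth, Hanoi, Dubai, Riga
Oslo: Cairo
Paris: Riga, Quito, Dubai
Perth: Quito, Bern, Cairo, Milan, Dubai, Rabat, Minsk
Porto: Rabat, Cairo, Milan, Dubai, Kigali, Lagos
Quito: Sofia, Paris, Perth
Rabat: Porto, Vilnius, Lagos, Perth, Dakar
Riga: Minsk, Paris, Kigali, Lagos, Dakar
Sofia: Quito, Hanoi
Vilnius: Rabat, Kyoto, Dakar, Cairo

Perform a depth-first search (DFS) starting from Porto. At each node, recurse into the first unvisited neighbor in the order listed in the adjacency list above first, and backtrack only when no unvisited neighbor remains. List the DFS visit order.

Porto -> Rabat -> Vilnius -> Kyoto -> Kigali -> Dakar -> Dubai -> Paris -> Riga -> Minsk -> Perth -> Quito -> Sofia -> Hanoi -> Milan -> Bern -> Lagos -> Cairo -> Oslo

Visit Porto
Porto → Rabat
Rabat → Vilnius
Vilnius → Kyoto
Kyoto → Kigali
Kigali → Dakar
Dakar → Dubai
Dubai → Paris
Paris → Riga
Riga → Minsk
Minsk → Perth
Perth → Quito
Quito → Sofia
Sofia → Hanoi
Hanoi → Milan
Perth → Bern
Bern → Lagos
Perth → Cairo
Cairo → Oslo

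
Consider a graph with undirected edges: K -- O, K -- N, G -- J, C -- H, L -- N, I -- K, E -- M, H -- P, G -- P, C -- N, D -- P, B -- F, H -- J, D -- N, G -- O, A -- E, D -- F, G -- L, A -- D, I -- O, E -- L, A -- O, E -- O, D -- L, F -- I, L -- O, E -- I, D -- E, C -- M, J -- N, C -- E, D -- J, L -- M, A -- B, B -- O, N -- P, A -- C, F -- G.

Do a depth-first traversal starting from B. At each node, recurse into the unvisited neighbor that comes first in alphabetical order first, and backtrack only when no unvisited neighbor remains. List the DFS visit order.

Visit B
B → A
A → C
C → E
E → D
D → F
F → G
G → J
J → H
H → P
P → N
N → K
K → I
I → O
O → L
L → M

B A C E D F G J H P N K I O L M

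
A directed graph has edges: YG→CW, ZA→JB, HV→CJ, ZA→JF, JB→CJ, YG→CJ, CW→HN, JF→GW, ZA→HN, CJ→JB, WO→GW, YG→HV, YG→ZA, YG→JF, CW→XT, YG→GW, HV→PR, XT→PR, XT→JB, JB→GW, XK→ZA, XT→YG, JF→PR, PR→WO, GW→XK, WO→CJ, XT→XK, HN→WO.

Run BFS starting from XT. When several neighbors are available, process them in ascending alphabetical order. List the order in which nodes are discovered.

Visit XT; enqueue JB, PR, XK, YG → queue [JB, PR, XK, YG]
Visit JB; enqueue CJ, GW → queue [PR, XK, YG, CJ, GW]
Visit PR; enqueue WO → queue [XK, YG, CJ, GW, WO]
Visit XK; enqueue ZA → queue [YG, CJ, GW, WO, ZA]
Visit YG; enqueue CW, HV, JF → queue [CJ, GW, WO, ZA, CW, HV, JF]
Visit CJ → queue [GW, WO, ZA, CW, HV, JF]
Visit GW → queue [WO, ZA, CW, HV, JF]
Visit WO → queue [ZA, CW, HV, JF]
Visit ZA; enqueue HN → queue [CW, HV, JF, HN]
Visit CW → queue [HV, JF, HN]
Visit HV → queue [JF, HN]
Visit JF → queue [HN]
Visit HN → queue []

XT JB PR XK YG CJ GW WO ZA CW HV JF HN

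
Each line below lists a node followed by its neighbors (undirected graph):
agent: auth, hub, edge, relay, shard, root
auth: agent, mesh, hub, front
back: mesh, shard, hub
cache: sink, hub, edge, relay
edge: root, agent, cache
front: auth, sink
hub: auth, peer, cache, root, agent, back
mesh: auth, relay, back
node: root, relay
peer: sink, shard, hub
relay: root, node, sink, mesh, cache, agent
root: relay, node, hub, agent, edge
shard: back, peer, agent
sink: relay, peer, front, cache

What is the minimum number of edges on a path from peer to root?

2

Level 0: peer
Level 1: hub, shard, sink
Level 2: agent, auth, back, cache, front, relay, root
Level 3: edge, mesh, node
root first appears at level 2.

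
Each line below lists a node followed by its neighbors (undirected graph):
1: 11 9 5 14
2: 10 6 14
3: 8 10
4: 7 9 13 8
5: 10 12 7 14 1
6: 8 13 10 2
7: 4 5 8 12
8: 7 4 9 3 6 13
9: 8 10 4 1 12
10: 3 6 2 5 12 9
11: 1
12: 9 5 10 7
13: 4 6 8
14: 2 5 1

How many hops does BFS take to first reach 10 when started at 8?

2

Level 0: 8
Level 1: 3, 4, 6, 7, 9, 13
Level 2: 1, 2, 5, 10, 12
Level 3: 11, 14
10 first appears at level 2.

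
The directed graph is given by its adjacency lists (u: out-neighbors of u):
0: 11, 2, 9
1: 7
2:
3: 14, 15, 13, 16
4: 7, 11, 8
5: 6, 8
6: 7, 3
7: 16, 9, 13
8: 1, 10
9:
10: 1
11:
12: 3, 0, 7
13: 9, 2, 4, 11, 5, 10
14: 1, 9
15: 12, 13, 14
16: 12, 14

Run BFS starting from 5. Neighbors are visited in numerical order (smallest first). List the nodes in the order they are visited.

Visit 5; enqueue 6, 8 → queue [6, 8]
Visit 6; enqueue 3, 7 → queue [8, 3, 7]
Visit 8; enqueue 1, 10 → queue [3, 7, 1, 10]
Visit 3; enqueue 13, 14, 15, 16 → queue [7, 1, 10, 13, 14, 15, 16]
Visit 7; enqueue 9 → queue [1, 10, 13, 14, 15, 16, 9]
Visit 1 → queue [10, 13, 14, 15, 16, 9]
Visit 10 → queue [13, 14, 15, 16, 9]
Visit 13; enqueue 2, 4, 11 → queue [14, 15, 16, 9, 2, 4, 11]
Visit 14 → queue [15, 16, 9, 2, 4, 11]
Visit 15; enqueue 12 → queue [16, 9, 2, 4, 11, 12]
Visit 16 → queue [9, 2, 4, 11, 12]
Visit 9 → queue [2, 4, 11, 12]
Visit 2 → queue [4, 11, 12]
Visit 4 → queue [11, 12]
Visit 11 → queue [12]
Visit 12; enqueue 0 → queue [0]
Visit 0 → queue []

5, 6, 8, 3, 7, 1, 10, 13, 14, 15, 16, 9, 2, 4, 11, 12, 0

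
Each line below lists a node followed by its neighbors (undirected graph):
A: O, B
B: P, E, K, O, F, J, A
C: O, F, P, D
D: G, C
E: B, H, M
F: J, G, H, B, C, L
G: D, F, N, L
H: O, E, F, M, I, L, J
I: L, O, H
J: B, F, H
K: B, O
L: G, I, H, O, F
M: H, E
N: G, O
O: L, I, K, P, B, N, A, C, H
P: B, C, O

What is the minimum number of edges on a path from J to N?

3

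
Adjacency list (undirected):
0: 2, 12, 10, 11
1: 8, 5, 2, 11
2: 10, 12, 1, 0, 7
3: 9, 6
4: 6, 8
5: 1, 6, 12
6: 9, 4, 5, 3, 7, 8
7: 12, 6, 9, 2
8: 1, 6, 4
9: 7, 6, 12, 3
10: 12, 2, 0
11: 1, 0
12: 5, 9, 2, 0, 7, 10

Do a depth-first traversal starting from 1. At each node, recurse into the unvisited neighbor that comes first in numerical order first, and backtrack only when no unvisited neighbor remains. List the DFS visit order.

Visit 1
1 → 2
2 → 0
0 → 10
10 → 12
12 → 5
5 → 6
6 → 3
3 → 9
9 → 7
6 → 4
4 → 8
0 → 11

1 -> 2 -> 0 -> 10 -> 12 -> 5 -> 6 -> 3 -> 9 -> 7 -> 4 -> 8 -> 11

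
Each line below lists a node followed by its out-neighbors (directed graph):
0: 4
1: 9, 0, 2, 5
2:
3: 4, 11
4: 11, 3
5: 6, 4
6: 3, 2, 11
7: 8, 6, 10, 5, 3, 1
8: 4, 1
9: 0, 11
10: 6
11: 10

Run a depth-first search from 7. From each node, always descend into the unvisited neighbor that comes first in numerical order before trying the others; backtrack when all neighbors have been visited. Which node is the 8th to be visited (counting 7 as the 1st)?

Visit 7
7 → 1
1 → 0
0 → 4
4 → 3
3 → 11
11 → 10
10 → 6
6 → 2
1 → 5
1 → 9
7 → 8

Visit order: 7, 1, 0, 4, 3, 11, 10, 6, 2, 5, 9, 8

6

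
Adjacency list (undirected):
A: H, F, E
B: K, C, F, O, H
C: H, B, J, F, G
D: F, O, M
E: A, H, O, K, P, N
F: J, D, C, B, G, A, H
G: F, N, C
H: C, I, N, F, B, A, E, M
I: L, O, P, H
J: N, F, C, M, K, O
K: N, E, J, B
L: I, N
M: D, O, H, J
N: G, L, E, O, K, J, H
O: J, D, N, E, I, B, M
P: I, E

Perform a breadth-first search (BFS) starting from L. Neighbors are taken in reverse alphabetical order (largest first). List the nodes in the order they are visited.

L, N, I, O, K, J, H, G, E, P, M, D, B, F, C, A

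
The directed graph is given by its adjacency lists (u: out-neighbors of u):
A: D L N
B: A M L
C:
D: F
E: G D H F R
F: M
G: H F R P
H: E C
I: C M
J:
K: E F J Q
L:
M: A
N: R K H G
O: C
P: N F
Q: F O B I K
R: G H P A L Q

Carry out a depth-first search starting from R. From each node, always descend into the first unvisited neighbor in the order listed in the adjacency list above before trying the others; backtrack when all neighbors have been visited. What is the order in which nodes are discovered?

Visit R
R → G
G → H
H → E
E → D
D → F
F → M
M → A
A → L
A → N
N → K
K → J
K → Q
Q → O
O → C
Q → B
Q → I
G → P

R, G, H, E, D, F, M, A, L, N, K, J, Q, O, C, B, I, P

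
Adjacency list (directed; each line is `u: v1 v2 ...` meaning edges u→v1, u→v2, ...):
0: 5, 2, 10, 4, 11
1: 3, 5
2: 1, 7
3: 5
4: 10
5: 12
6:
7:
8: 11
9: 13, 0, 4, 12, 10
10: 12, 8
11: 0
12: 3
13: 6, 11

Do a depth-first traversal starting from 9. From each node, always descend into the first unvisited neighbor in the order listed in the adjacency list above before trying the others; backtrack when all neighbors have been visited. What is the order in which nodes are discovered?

9, 13, 6, 11, 0, 5, 12, 3, 2, 1, 7, 10, 8, 4

Visit 9
9 → 13
13 → 6
13 → 11
11 → 0
0 → 5
5 → 12
12 → 3
0 → 2
2 → 1
2 → 7
0 → 10
10 → 8
0 → 4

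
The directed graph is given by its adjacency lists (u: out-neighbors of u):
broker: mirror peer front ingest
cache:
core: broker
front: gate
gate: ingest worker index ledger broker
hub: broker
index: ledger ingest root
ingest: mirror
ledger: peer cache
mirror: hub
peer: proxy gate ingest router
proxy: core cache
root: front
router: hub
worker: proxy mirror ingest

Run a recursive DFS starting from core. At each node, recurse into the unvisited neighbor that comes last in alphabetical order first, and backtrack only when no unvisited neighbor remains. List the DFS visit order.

Visit core
core → broker
broker → peer
peer → router
router → hub
peer → proxy
proxy → cache
peer → ingest
ingest → mirror
peer → gate
gate → worker
gate → ledger
gate → index
index → root
root → front

core -> broker -> peer -> router -> hub -> proxy -> cache -> ingest -> mirror -> gate -> worker -> ledger -> index -> root -> front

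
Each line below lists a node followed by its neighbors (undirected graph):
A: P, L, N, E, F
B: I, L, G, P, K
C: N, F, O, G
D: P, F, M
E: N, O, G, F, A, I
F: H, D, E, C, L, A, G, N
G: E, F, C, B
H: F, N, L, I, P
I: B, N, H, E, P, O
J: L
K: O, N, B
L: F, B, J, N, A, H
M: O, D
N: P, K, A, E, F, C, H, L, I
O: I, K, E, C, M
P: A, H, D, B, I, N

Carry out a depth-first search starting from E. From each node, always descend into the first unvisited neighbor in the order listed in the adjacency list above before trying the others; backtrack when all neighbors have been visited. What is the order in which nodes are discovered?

E, N, P, A, L, F, H, I, B, G, C, O, K, M, D, J

Visit E
E → N
N → P
P → A
A → L
L → F
F → H
H → I
I → B
B → G
G → C
C → O
O → K
O → M
M → D
L → J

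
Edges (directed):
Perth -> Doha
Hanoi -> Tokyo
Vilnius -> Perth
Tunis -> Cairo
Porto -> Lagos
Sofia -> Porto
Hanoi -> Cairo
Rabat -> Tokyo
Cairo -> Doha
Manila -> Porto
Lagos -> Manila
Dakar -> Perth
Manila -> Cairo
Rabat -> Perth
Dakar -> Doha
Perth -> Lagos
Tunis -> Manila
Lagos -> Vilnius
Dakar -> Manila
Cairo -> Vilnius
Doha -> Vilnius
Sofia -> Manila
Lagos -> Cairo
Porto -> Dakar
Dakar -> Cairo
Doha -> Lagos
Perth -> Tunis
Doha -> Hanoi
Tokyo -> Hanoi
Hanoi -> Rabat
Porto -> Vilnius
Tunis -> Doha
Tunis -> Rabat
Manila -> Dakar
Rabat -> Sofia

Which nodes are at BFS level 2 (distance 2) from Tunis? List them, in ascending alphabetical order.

Level 0: Tunis
Level 1: Cairo, Doha, Manila, Rabat
Level 2: Dakar, Hanoi, Lagos, Perth, Porto, Sofia, Tokyo, Vilnius

Dakar, Hanoi, Lagos, Perth, Porto, Sofia, Tokyo, Vilnius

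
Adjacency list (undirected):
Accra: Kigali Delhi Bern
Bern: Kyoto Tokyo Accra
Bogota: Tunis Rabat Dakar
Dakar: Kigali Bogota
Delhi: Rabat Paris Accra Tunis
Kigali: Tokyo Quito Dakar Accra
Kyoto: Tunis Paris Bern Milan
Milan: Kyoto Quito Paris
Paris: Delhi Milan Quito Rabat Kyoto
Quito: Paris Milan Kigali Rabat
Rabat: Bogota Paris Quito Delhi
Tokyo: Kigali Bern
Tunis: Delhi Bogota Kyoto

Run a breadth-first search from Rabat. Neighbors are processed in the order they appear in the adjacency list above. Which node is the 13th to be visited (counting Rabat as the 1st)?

Visit Rabat; enqueue Bogota, Paris, Quito, Delhi → queue [Bogota, Paris, Quito, Delhi]
Visit Bogota; enqueue Tunis, Dakar → queue [Paris, Quito, Delhi, Tunis, Dakar]
Visit Paris; enqueue Milan, Kyoto → queue [Quito, Delhi, Tunis, Dakar, Milan, Kyoto]
Visit Quito; enqueue Kigali → queue [Delhi, Tunis, Dakar, Milan, Kyoto, Kigali]
Visit Delhi; enqueue Accra → queue [Tunis, Dakar, Milan, Kyoto, Kigali, Accra]
Visit Tunis → queue [Dakar, Milan, Kyoto, Kigali, Accra]
Visit Dakar → queue [Milan, Kyoto, Kigali, Accra]
Visit Milan → queue [Kyoto, Kigali, Accra]
Visit Kyoto; enqueue Bern → queue [Kigali, Accra, Bern]
Visit Kigali; enqueue Tokyo → queue [Accra, Bern, Tokyo]
Visit Accra → queue [Bern, Tokyo]
Visit Bern → queue [Tokyo]
Visit Tokyo → queue []

Visit order: Rabat, Bogota, Paris, Quito, Delhi, Tunis, Dakar, Milan, Kyoto, Kigali, Accra, Bern, Tokyo

Tokyo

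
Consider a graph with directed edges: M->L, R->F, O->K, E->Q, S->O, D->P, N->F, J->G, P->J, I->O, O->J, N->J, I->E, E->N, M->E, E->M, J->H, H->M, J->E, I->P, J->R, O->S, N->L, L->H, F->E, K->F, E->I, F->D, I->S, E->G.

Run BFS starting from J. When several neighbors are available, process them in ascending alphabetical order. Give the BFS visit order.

Visit J; enqueue E, G, H, R → queue [E, G, H, R]
Visit E; enqueue I, M, N, Q → queue [G, H, R, I, M, N, Q]
Visit G → queue [H, R, I, M, N, Q]
Visit H → queue [R, I, M, N, Q]
Visit R; enqueue F → queue [I, M, N, Q, F]
Visit I; enqueue O, P, S → queue [M, N, Q, F, O, P, S]
Visit M; enqueue L → queue [N, Q, F, O, P, S, L]
Visit N → queue [Q, F, O, P, S, L]
Visit Q → queue [F, O, P, S, L]
Visit F; enqueue D → queue [O, P, S, L, D]
Visit O; enqueue K → queue [P, S, L, D, K]
Visit P → queue [S, L, D, K]
Visit S → queue [L, D, K]
Visit L → queue [D, K]
Visit D → queue [K]
Visit K → queue []

J, E, G, H, R, I, M, N, Q, F, O, P, S, L, D, K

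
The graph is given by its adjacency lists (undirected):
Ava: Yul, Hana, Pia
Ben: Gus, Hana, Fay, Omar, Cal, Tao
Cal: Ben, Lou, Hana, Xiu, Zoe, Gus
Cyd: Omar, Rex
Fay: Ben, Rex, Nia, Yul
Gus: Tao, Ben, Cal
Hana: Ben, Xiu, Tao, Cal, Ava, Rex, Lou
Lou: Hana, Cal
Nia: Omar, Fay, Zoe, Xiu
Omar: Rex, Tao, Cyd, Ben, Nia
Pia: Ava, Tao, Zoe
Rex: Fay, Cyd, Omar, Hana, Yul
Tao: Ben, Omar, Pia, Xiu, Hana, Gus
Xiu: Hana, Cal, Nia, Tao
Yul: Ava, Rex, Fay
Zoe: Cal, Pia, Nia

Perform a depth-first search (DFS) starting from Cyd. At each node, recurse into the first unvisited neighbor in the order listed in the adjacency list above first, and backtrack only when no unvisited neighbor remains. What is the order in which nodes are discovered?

Cyd Omar Rex Fay Ben Gus Tao Pia Ava Yul Hana Xiu Cal Lou Zoe Nia

Visit Cyd
Cyd → Omar
Omar → Rex
Rex → Fay
Fay → Ben
Ben → Gus
Gus → Tao
Tao → Pia
Pia → Ava
Ava → Yul
Ava → Hana
Hana → Xiu
Xiu → Cal
Cal → Lou
Cal → Zoe
Zoe → Nia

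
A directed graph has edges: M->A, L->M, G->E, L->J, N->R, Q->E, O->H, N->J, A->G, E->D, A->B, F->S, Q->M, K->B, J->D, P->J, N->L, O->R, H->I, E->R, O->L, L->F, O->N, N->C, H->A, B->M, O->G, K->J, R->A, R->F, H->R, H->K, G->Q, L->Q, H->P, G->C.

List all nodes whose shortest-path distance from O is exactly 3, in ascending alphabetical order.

Level 0: O
Level 1: G, H, L, N, R
Level 2: A, C, E, F, I, J, K, M, P, Q
Level 3: B, D, S

B, D, S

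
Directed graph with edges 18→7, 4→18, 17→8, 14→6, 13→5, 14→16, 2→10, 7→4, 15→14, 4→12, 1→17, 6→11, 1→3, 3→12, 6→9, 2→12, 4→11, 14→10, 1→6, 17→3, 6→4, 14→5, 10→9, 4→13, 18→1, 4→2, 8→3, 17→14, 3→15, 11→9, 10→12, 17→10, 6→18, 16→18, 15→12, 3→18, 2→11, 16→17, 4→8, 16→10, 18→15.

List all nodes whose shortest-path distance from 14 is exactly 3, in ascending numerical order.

1, 2, 3, 7, 8, 13, 15

Level 0: 14
Level 1: 5, 6, 10, 16
Level 2: 4, 9, 11, 12, 17, 18
Level 3: 1, 2, 3, 7, 8, 13, 15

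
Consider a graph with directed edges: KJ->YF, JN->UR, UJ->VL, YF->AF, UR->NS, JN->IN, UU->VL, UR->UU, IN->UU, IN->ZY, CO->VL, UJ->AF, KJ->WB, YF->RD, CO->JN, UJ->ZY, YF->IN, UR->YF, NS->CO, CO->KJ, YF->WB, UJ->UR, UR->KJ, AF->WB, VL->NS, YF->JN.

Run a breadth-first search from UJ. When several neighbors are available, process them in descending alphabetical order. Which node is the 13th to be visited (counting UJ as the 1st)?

Visit UJ; enqueue ZY, VL, UR, AF → queue [ZY, VL, UR, AF]
Visit ZY → queue [VL, UR, AF]
Visit VL; enqueue NS → queue [UR, AF, NS]
Visit UR; enqueue YF, UU, KJ → queue [AF, NS, YF, UU, KJ]
Visit AF; enqueue WB → queue [NS, YF, UU, KJ, WB]
Visit NS; enqueue CO → queue [YF, UU, KJ, WB, CO]
Visit YF; enqueue RD, JN, IN → queue [UU, KJ, WB, CO, RD, JN, IN]
Visit UU → queue [KJ, WB, CO, RD, JN, IN]
Visit KJ → queue [WB, CO, RD, JN, IN]
Visit WB → queue [CO, RD, JN, IN]
Visit CO → queue [RD, JN, IN]
Visit RD → queue [JN, IN]
Visit JN → queue [IN]
Visit IN → queue []

Visit order: UJ, ZY, VL, UR, AF, NS, YF, UU, KJ, WB, CO, RD, JN, IN

JN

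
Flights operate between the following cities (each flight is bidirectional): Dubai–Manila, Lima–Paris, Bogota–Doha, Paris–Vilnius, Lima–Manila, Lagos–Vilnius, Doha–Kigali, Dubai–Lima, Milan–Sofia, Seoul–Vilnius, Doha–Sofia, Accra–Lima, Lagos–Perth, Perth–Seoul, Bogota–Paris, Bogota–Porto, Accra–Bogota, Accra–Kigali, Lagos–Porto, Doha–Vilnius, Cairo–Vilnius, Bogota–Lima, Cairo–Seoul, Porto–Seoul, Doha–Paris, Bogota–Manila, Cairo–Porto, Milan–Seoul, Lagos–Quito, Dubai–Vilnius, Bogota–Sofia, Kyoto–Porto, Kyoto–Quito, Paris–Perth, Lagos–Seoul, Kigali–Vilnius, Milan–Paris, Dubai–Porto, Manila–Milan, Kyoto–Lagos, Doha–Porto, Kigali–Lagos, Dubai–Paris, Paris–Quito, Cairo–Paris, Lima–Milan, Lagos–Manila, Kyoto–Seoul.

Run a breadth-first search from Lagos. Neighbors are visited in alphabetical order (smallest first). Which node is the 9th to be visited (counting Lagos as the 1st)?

Vilnius

Visit Lagos; enqueue Kigali, Kyoto, Manila, Perth, Porto, Quito, Seoul, Vilnius → queue [Kigali, Kyoto, Manila, Perth, Porto, Quito, Seoul, Vilnius]
Visit Kigali; enqueue Accra, Doha → queue [Kyoto, Manila, Perth, Porto, Quito, Seoul, Vilnius, Accra, Doha]
Visit Kyoto → queue [Manila, Perth, Porto, Quito, Seoul, Vilnius, Accra, Doha]
Visit Manila; enqueue Bogota, Dubai, Lima, Milan → queue [Perth, Porto, Quito, Seoul, Vilnius, Accra, Doha, Bogota, Dubai, Lima, Milan]
Visit Perth; enqueue Paris → queue [Porto, Quito, Seoul, Vilnius, Accra, Doha, Bogota, Dubai, Lima, Milan, Paris]
Visit Porto; enqueue Cairo → queue [Quito, Seoul, Vilnius, Accra, Doha, Bogota, Dubai, Lima, Milan, Paris, Cairo]
Visit Quito → queue [Seoul, Vilnius, Accra, Doha, Bogota, Dubai, Lima, Milan, Paris, Cairo]
Visit Seoul → queue [Vilnius, Accra, Doha, Bogota, Dubai, Lima, Milan, Paris, Cairo]
Visit Vilnius → queue [Accra, Doha, Bogota, Dubai, Lima, Milan, Paris, Cairo]
Visit Accra → queue [Doha, Bogota, Dubai, Lima, Milan, Paris, Cairo]
Visit Doha; enqueue Sofia → queue [Bogota, Dubai, Lima, Milan, Paris, Cairo, Sofia]
Visit Bogota → queue [Dubai, Lima, Milan, Paris, Cairo, Sofia]
Visit Dubai → queue [Lima, Milan, Paris, Cairo, Sofia]
Visit Lima → queue [Milan, Paris, Cairo, Sofia]
Visit Milan → queue [Paris, Cairo, Sofia]
Visit Paris → queue [Cairo, Sofia]
Visit Cairo → queue [Sofia]
Visit Sofia → queue []

Visit order: Lagos, Kigali, Kyoto, Manila, Perth, Porto, Quito, Seoul, Vilnius, Accra, Doha, Bogota, Dubai, Lima, Milan, Paris, Cairo, Sofia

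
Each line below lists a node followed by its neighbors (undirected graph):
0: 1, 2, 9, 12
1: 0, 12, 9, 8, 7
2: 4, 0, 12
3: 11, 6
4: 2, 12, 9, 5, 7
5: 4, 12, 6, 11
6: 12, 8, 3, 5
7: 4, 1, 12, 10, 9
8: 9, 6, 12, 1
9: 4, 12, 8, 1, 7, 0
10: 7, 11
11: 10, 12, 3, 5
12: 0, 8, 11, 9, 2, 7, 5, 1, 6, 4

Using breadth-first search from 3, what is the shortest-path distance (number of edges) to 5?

2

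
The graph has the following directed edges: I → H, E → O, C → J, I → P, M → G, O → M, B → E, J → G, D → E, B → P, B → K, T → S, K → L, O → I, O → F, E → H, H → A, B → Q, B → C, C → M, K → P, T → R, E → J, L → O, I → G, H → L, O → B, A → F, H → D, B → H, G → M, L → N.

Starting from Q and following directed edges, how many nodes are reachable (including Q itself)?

BFS from Q visits: Q
Reachable nodes: 1 of 20 total.

1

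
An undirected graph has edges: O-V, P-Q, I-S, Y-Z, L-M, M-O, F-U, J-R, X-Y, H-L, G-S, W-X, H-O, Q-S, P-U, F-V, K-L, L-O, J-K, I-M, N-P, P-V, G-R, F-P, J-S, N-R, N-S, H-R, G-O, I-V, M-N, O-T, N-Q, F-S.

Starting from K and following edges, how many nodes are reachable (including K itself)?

BFS from K visits: K, L, J, O, M, H, S, R, V, T, G, N, I, Q, F, P, U
Reachable nodes: 17 of 21 total.

17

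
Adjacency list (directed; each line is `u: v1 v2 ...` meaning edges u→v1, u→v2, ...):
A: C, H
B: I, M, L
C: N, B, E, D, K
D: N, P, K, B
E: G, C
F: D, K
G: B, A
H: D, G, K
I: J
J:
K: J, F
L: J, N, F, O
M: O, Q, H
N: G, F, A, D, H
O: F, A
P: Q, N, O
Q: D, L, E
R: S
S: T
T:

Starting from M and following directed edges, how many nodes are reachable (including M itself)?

17

BFS from M visits: M, H, O, Q, D, G, K, A, F, E, L, B, N, P, J, C, I
Reachable nodes: 17 of 20 total.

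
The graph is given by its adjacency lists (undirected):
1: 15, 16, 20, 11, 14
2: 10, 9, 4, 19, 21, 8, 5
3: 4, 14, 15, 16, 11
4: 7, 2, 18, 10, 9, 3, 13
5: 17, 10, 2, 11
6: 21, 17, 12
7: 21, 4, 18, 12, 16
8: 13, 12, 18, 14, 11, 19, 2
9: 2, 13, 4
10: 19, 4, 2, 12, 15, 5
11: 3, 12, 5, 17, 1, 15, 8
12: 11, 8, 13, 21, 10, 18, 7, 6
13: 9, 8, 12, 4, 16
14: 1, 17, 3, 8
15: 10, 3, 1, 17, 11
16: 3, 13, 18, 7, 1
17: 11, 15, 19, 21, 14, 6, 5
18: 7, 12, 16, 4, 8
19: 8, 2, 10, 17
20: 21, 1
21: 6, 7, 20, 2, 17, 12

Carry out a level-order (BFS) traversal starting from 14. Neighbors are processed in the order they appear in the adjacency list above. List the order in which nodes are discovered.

14 -> 1 -> 17 -> 3 -> 8 -> 15 -> 16 -> 20 -> 11 -> 19 -> 21 -> 6 -> 5 -> 4 -> 13 -> 12 -> 18 -> 2 -> 10 -> 7 -> 9

Visit 14; enqueue 1, 17, 3, 8 → queue [1, 17, 3, 8]
Visit 1; enqueue 15, 16, 20, 11 → queue [17, 3, 8, 15, 16, 20, 11]
Visit 17; enqueue 19, 21, 6, 5 → queue [3, 8, 15, 16, 20, 11, 19, 21, 6, 5]
Visit 3; enqueue 4 → queue [8, 15, 16, 20, 11, 19, 21, 6, 5, 4]
Visit 8; enqueue 13, 12, 18, 2 → queue [15, 16, 20, 11, 19, 21, 6, 5, 4, 13, 12, 18, 2]
Visit 15; enqueue 10 → queue [16, 20, 11, 19, 21, 6, 5, 4, 13, 12, 18, 2, 10]
Visit 16; enqueue 7 → queue [20, 11, 19, 21, 6, 5, 4, 13, 12, 18, 2, 10, 7]
Visit 20 → queue [11, 19, 21, 6, 5, 4, 13, 12, 18, 2, 10, 7]
Visit 11 → queue [19, 21, 6, 5, 4, 13, 12, 18, 2, 10, 7]
Visit 19 → queue [21, 6, 5, 4, 13, 12, 18, 2, 10, 7]
Visit 21 → queue [6, 5, 4, 13, 12, 18, 2, 10, 7]
Visit 6 → queue [5, 4, 13, 12, 18, 2, 10, 7]
Visit 5 → queue [4, 13, 12, 18, 2, 10, 7]
Visit 4; enqueue 9 → queue [13, 12, 18, 2, 10, 7, 9]
Visit 13 → queue [12, 18, 2, 10, 7, 9]
Visit 12 → queue [18, 2, 10, 7, 9]
Visit 18 → queue [2, 10, 7, 9]
Visit 2 → queue [10, 7, 9]
Visit 10 → queue [7, 9]
Visit 7 → queue [9]
Visit 9 → queue []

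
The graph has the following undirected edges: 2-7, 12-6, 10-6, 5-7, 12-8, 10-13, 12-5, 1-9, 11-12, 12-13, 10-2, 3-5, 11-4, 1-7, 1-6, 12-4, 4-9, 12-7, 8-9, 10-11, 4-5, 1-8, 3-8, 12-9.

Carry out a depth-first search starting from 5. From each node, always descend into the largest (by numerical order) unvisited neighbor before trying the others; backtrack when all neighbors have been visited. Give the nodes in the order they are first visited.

5, 12, 13, 10, 11, 4, 9, 8, 3, 1, 7, 2, 6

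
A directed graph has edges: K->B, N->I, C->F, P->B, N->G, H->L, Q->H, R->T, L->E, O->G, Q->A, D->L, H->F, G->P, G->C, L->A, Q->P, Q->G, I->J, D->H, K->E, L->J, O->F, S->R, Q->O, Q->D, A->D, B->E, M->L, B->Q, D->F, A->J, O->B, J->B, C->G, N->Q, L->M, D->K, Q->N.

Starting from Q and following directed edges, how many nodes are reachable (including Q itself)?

17

BFS from Q visits: Q, P, O, N, H, G, D, A, B, F, I, L, C, K, J, E, M
Reachable nodes: 17 of 20 total.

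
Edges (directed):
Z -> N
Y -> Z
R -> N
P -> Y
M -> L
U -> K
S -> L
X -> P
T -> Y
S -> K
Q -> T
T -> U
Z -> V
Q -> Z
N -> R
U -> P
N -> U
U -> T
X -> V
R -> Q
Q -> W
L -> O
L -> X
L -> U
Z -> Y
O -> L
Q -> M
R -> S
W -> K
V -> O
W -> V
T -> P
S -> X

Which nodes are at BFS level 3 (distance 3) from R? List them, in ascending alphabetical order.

O, P, V, Y

Level 0: R
Level 1: N, Q, S
Level 2: K, L, M, T, U, W, X, Z
Level 3: O, P, V, Y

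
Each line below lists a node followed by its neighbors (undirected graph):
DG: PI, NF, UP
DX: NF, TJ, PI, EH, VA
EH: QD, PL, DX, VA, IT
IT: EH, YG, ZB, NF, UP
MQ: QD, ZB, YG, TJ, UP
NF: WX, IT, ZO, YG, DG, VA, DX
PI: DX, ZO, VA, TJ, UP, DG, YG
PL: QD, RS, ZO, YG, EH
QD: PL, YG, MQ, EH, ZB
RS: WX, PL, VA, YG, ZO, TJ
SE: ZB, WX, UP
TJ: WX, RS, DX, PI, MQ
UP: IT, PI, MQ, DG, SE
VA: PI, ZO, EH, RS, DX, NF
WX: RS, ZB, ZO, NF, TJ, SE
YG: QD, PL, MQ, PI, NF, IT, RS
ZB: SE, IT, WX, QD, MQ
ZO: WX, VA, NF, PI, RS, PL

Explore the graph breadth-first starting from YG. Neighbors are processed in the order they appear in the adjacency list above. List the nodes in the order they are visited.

Visit YG; enqueue QD, PL, MQ, PI, NF, IT, RS → queue [QD, PL, MQ, PI, NF, IT, RS]
Visit QD; enqueue EH, ZB → queue [PL, MQ, PI, NF, IT, RS, EH, ZB]
Visit PL; enqueue ZO → queue [MQ, PI, NF, IT, RS, EH, ZB, ZO]
Visit MQ; enqueue TJ, UP → queue [PI, NF, IT, RS, EH, ZB, ZO, TJ, UP]
Visit PI; enqueue DX, VA, DG → queue [NF, IT, RS, EH, ZB, ZO, TJ, UP, DX, VA, DG]
Visit NF; enqueue WX → queue [IT, RS, EH, ZB, ZO, TJ, UP, DX, VA, DG, WX]
Visit IT → queue [RS, EH, ZB, ZO, TJ, UP, DX, VA, DG, WX]
Visit RS → queue [EH, ZB, ZO, TJ, UP, DX, VA, DG, WX]
Visit EH → queue [ZB, ZO, TJ, UP, DX, VA, DG, WX]
Visit ZB; enqueue SE → queue [ZO, TJ, UP, DX, VA, DG, WX, SE]
Visit ZO → queue [TJ, UP, DX, VA, DG, WX, SE]
Visit TJ → queue [UP, DX, VA, DG, WX, SE]
Visit UP → queue [DX, VA, DG, WX, SE]
Visit DX → queue [VA, DG, WX, SE]
Visit VA → queue [DG, WX, SE]
Visit DG → queue [WX, SE]
Visit WX → queue [SE]
Visit SE → queue []

YG → QD → PL → MQ → PI → NF → IT → RS → EH → ZB → ZO → TJ → UP → DX → VA → DG → WX → SE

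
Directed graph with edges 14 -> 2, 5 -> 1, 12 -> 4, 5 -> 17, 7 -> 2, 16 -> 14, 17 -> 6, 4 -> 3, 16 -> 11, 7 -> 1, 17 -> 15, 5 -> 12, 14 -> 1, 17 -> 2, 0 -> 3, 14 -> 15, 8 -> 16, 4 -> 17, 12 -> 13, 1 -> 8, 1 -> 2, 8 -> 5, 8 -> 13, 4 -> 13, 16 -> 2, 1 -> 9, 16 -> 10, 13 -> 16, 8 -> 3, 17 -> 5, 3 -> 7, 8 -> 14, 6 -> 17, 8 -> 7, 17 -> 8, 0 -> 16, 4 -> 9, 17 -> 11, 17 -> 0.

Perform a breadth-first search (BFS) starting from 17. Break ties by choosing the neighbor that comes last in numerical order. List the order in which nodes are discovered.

Visit 17; enqueue 15, 11, 8, 6, 5, 2, 0 → queue [15, 11, 8, 6, 5, 2, 0]
Visit 15 → queue [11, 8, 6, 5, 2, 0]
Visit 11 → queue [8, 6, 5, 2, 0]
Visit 8; enqueue 16, 14, 13, 7, 3 → queue [6, 5, 2, 0, 16, 14, 13, 7, 3]
Visit 6 → queue [5, 2, 0, 16, 14, 13, 7, 3]
Visit 5; enqueue 12, 1 → queue [2, 0, 16, 14, 13, 7, 3, 12, 1]
Visit 2 → queue [0, 16, 14, 13, 7, 3, 12, 1]
Visit 0 → queue [16, 14, 13, 7, 3, 12, 1]
Visit 16; enqueue 10 → queue [14, 13, 7, 3, 12, 1, 10]
Visit 14 → queue [13, 7, 3, 12, 1, 10]
Visit 13 → queue [7, 3, 12, 1, 10]
Visit 7 → queue [3, 12, 1, 10]
Visit 3 → queue [12, 1, 10]
Visit 12; enqueue 4 → queue [1, 10, 4]
Visit 1; enqueue 9 → queue [10, 4, 9]
Visit 10 → queue [4, 9]
Visit 4 → queue [9]
Visit 9 → queue []

17, 15, 11, 8, 6, 5, 2, 0, 16, 14, 13, 7, 3, 12, 1, 10, 4, 9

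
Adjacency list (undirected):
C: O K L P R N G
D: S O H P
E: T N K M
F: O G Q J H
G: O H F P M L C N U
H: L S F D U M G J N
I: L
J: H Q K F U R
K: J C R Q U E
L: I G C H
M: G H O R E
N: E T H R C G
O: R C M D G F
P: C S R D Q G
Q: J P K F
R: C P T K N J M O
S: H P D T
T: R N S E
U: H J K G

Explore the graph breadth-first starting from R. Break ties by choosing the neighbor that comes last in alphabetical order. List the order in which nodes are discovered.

Visit R; enqueue T, P, O, N, M, K, J, C → queue [T, P, O, N, M, K, J, C]
Visit T; enqueue S, E → queue [P, O, N, M, K, J, C, S, E]
Visit P; enqueue Q, G, D → queue [O, N, M, K, J, C, S, E, Q, G, D]
Visit O; enqueue F → queue [N, M, K, J, C, S, E, Q, G, D, F]
Visit N; enqueue H → queue [M, K, J, C, S, E, Q, G, D, F, H]
Visit M → queue [K, J, C, S, E, Q, G, D, F, H]
Visit K; enqueue U → queue [J, C, S, E, Q, G, D, F, H, U]
Visit J → queue [C, S, E, Q, G, D, F, H, U]
Visit C; enqueue L → queue [S, E, Q, G, D, F, H, U, L]
Visit S → queue [E, Q, G, D, F, H, U, L]
Visit E → queue [Q, G, D, F, H, U, L]
Visit Q → queue [G, D, F, H, U, L]
Visit G → queue [D, F, H, U, L]
Visit D → queue [F, H, U, L]
Visit F → queue [H, U, L]
Visit H → queue [U, L]
Visit U → queue [L]
Visit L; enqueue I → queue [I]
Visit I → queue []

R, T, P, O, N, M, K, J, C, S, E, Q, G, D, F, H, U, L, I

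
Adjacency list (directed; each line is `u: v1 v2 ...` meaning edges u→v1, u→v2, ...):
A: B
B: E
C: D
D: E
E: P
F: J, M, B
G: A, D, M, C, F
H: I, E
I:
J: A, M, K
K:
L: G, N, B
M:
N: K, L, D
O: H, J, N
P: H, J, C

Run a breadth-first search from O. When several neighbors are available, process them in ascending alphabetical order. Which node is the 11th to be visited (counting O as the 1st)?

L

Visit O; enqueue H, J, N → queue [H, J, N]
Visit H; enqueue E, I → queue [J, N, E, I]
Visit J; enqueue A, K, M → queue [N, E, I, A, K, M]
Visit N; enqueue D, L → queue [E, I, A, K, M, D, L]
Visit E; enqueue P → queue [I, A, K, M, D, L, P]
Visit I → queue [A, K, M, D, L, P]
Visit A; enqueue B → queue [K, M, D, L, P, B]
Visit K → queue [M, D, L, P, B]
Visit M → queue [D, L, P, B]
Visit D → queue [L, P, B]
Visit L; enqueue G → queue [P, B, G]
Visit P; enqueue C → queue [B, G, C]
Visit B → queue [G, C]
Visit G; enqueue F → queue [C, F]
Visit C → queue [F]
Visit F → queue []

Visit order: O, H, J, N, E, I, A, K, M, D, L, P, B, G, C, F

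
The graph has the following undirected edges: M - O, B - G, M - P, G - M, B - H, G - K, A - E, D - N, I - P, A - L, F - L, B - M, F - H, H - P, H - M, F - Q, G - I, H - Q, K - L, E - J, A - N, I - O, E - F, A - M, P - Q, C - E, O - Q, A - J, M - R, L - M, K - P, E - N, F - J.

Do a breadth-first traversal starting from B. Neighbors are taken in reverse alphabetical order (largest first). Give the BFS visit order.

Visit B; enqueue M, H, G → queue [M, H, G]
Visit M; enqueue R, P, O, L, A → queue [H, G, R, P, O, L, A]
Visit H; enqueue Q, F → queue [G, R, P, O, L, A, Q, F]
Visit G; enqueue K, I → queue [R, P, O, L, A, Q, F, K, I]
Visit R → queue [P, O, L, A, Q, F, K, I]
Visit P → queue [O, L, A, Q, F, K, I]
Visit O → queue [L, A, Q, F, K, I]
Visit L → queue [A, Q, F, K, I]
Visit A; enqueue N, J, E → queue [Q, F, K, I, N, J, E]
Visit Q → queue [F, K, I, N, J, E]
Visit F → queue [K, I, N, J, E]
Visit K → queue [I, N, J, E]
Visit I → queue [N, J, E]
Visit N; enqueue D → queue [J, E, D]
Visit J → queue [E, D]
Visit E; enqueue C → queue [D, C]
Visit D → queue [C]
Visit C → queue []

B -> M -> H -> G -> R -> P -> O -> L -> A -> Q -> F -> K -> I -> N -> J -> E -> D -> C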